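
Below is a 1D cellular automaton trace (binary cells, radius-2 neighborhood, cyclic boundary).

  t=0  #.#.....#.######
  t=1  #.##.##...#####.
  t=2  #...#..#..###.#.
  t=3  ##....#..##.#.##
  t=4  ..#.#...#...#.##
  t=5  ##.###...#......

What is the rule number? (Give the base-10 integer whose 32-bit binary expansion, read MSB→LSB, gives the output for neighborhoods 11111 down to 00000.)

2881258883

  [31] ##### => #  t=0,i=12
  [30] ####. => .  t=0,i=15
  [29] ###.# => #  t=0,i=0
  [28] ###.. => .  t=3,i=1
  [27] ##.## => #  t=1,i=4
  [26] ##.#. => .  t=0,i=1
  [25] ##..# => #  t=4,i=0
  [24] ##... => #  t=1,i=7
  [23] #.### => #  t=0,i=10
  [22] #.##. => .  t=1,i=2
  [21] #.#.# => #  t=1,i=0
  [20] #.#.. => #  t=0,i=2
  [19] #..## => #  t=2,i=9
  [18] #..#. => #  t=2,i=6
  [17] #...# => .  t=1,i=8
  [16] #.... => .  t=0,i=4
  [15] .#### => #  t=0,i=11
  [14] .###. => .  t=2,i=11
  [13] .##.# => .  t=1,i=3
  [12] .##.. => .  t=1,i=6
  [11] .#.## => .  t=0,i=9
  [10] .#.#. => #  t=2,i=15
  [9] .#..# => .  t=2,i=5
  [8] .#... => #  t=0,i=3
  [7] ..### => #  t=1,i=10
  [6] ..##. => .  t=3,i=9
  [5] ..#.# => .  t=0,i=8
  [4] ..#.. => .  t=2,i=4
  [3] ...## => .  t=1,i=9
  [2] ...#. => .  t=0,i=7
  [1] ....# => #  t=0,i=6
  [0] ..... => #  t=0,i=5
  bits 10101011101111001000010110000011 = 2881258883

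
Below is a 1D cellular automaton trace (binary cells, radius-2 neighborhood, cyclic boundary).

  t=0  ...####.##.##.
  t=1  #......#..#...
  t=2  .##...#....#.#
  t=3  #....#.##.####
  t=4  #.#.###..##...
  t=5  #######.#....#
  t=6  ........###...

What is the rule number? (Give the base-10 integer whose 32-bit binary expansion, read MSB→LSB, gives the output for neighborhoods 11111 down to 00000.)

414797092

  ##### -> .   bit 31 = 0  t=3,i=12
  ####. -> .   bit 30 = 0  t=0,i=5
  ###.# -> .   bit 29 = 0  t=0,i=6
  ###.. -> #   bit 28 = 1  t=3,i=0
  ##.## -> #   bit 27 = 1  t=0,i=7
  ##.#. -> .   bit 26 = 0  t=5,i=7
  ##..# -> .   bit 25 = 0  t=4,i=7
  ##... -> .   bit 24 = 0  t=0,i=13
  #.### -> #   bit 23 = 1  t=3,i=10
  #.##. -> .   bit 22 = 0  t=0,i=8
  #.#.# -> #   bit 21 = 1  t=2,i=13
  #.#.. -> #   bit 20 = 1  t=5,i=8
  #..## -> #   bit 19 = 1  t=4,i=8
  #..#. -> .   bit 18 = 0  t=1,i=9
  #...# -> .   bit 17 = 0  t=1,i=12
  #.... -> #   bit 16 = 1  t=0,i=0
  .#### -> .   bit 15 = 0  t=0,i=4
  .###. -> #   bit 14 = 1  t=4,i=5
  .##.# -> .   bit 13 = 0  t=0,i=9
  .##.. -> .   bit 12 = 0  t=0,i=12
  .#.## -> #   bit 11 = 1  t=2,i=0
  .#.#. -> #   bit 10 = 1  t=2,i=12
  .#..# -> .   bit 9 = 0  t=1,i=8
  .#... -> #   bit 8 = 1  t=1,i=1
  ..### -> .   bit 7 = 0  t=0,i=3
  ..##. -> .   bit 6 = 0  t=4,i=9
  ..#.# -> #   bit 5 = 1  t=2,i=11
  ..#.. -> .   bit 4 = 0  t=1,i=0
  ...## -> .   bit 3 = 0  t=0,i=2
  ...#. -> #   bit 2 = 1  t=1,i=6
  ....# -> .   bit 1 = 0  t=0,i=1
  ..... -> .   bit 0 = 0  t=1,i=3
  bits 00011000101110010100110100100100 = 414797092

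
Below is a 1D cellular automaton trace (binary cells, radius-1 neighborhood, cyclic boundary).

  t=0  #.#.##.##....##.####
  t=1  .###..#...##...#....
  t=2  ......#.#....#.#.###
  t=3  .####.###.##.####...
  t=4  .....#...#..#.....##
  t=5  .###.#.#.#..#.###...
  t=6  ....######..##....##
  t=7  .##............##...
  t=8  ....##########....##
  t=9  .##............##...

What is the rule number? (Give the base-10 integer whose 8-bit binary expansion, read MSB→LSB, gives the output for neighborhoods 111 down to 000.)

37

  nb ###: next=.  (t=0,i=17, bit7=0)
  nb ##.: next=.  (t=0,i=0, bit6=0)
  nb #.#: next=#  (t=0,i=1, bit5=1)
  nb #..: next=.  (t=0,i=9, bit4=0)
  nb .##: next=.  (t=0,i=4, bit3=0)
  nb .#.: next=#  (t=0,i=2, bit2=1)
  nb ..#: next=.  (t=0,i=12, bit1=0)
  nb ...: next=#  (t=0,i=10, bit0=1)
  bits 00100101 = 37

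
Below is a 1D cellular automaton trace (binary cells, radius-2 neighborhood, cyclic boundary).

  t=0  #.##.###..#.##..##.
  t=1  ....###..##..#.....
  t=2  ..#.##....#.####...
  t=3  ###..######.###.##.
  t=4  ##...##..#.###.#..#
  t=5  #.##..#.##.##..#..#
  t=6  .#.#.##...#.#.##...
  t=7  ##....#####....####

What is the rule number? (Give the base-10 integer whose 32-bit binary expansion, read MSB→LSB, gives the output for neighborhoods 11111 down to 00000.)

  nb #####: next=.  (t=3,i=7, bit31=0)
  nb ####.: next=#  (t=2,i=14, bit30=1)
  nb ###.#: next=.  (t=3,i=10, bit29=0)
  nb ###..: next=.  (t=0,i=7, bit28=0)
  nb ##.##: next=#  (t=0,i=4, bit27=1)
  nb ##.#.: next=.  (t=0,i=18, bit26=0)
  nb ##..#: next=.  (t=0,i=8, bit25=0)
  nb ##...: next=#  (t=2,i=6, bit24=1)
  nb #.###: next=#  (t=0,i=5, bit23=1)
  nb #.##.: next=.  (t=0,i=2, bit22=0)
  nb #.#.#: next=.  (t=0,i=0, bit21=0)
  nb #.#..: next=#  (t=4,i=15, bit20=1)
  nb #..##: next=.  (t=0,i=15, bit19=0)
  nb #..#.: next=#  (t=0,i=9, bit18=1)
  nb #...#: next=#  (t=4,i=3, bit17=1)
  nb #....: next=#  (t=1,i=15, bit16=1)
  nb .####: next=#  (t=2,i=13, bit15=1)
  nb .###.: next=#  (t=0,i=6, bit14=1)
  nb .##.#: next=.  (t=0,i=3, bit13=0)
  nb .##..: next=#  (t=0,i=13, bit12=1)
  nb .#.##: next=.  (t=0,i=1, bit11=0)
  nb .#.#.: next=.  (t=6,i=2, bit10=0)
  nb .#..#: next=.  (t=4,i=16, bit9=0)
  nb .#...: next=#  (t=1,i=14, bit8=1)
  nb ..###: next=#  (t=1,i=4, bit7=1)
  nb ..##.: next=.  (t=0,i=16, bit6=0)
  nb ..#.#: next=#  (t=0,i=10, bit5=1)
  nb ..#..: next=#  (t=1,i=13, bit4=1)
  nb ...##: next=.  (t=1,i=3, bit3=0)
  nb ...#.: next=#  (t=2,i=1, bit2=1)
  nb ....#: next=#  (t=1,i=2, bit1=1)
  nb .....: next=.  (t=1,i=0, bit0=0)
  bits 01001001100101111101000110110110 = 1234686390

1234686390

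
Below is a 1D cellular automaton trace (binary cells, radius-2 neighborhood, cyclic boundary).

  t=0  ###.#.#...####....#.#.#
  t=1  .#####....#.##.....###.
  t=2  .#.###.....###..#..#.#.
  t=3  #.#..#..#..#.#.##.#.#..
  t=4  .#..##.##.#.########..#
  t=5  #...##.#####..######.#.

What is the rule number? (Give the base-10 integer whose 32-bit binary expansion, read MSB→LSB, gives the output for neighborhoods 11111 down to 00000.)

4100209873

  #####|#  b31=1 t=1,i=3
  ####.|#  b30=1 t=0,i=1
  ###.#|#  b29=1 t=0,i=2
  ###..|#  b28=1 t=0,i=13
  ##.##|.  b27=0 t=4,i=6
  ##.#.|#  b26=1 t=0,i=3
  ##..#|.  b25=0 t=1,i=22
  ##...|.  b24=0 t=0,i=14
  #.###|.  b23=0 t=0,i=22
  #.##.|#  b22=1 t=1,i=12
  #.#.#|#  b21=1 t=0,i=4
  #.#..|.  b20=0 t=0,i=6
  #..##|.  b19=0 t=1,i=0
  #..#.|#  b18=1 t=2,i=0
  #...#|.  b17=0 t=0,i=8
  #....|.  b16=0 t=0,i=15
  .####|.  b15=0 t=0,i=0
  .###.|.  b14=0 t=1,i=20
  .##.#|#  b13=1 t=3,i=16
  .##..|#  b12=1 t=1,i=13
  .#.##|#  b11=1 t=0,i=21
  .#.#.|#  b10=1 t=0,i=5
  .#..#|.  b9=0 t=2,i=17
  .#...|.  b8=0 t=0,i=7
  ..###|#  b7=1 t=0,i=10
  ..##.|#  b6=1 t=4,i=4
  ..#.#|.  b5=0 t=0,i=18
  ..#..|#  b4=1 t=2,i=16
  ...##|.  b3=0 t=0,i=9
  ...#.|.  b2=0 t=0,i=17
  ....#|.  b1=0 t=0,i=16
  .....|#  b0=1 t=1,i=16
  bits 11110100011001000011110011010001 = 4100209873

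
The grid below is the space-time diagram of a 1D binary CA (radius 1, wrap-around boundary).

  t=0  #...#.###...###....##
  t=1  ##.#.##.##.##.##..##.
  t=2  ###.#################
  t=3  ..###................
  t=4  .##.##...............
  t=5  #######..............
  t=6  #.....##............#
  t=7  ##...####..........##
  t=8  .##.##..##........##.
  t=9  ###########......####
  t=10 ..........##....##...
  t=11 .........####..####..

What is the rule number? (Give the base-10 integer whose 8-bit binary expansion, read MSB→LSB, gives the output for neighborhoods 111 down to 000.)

  nb ###: next=.  (t=0,i=7, bit7=0)
  nb ##.: next=#  (t=0,i=0, bit6=1)
  nb #.#: next=#  (t=0,i=5, bit5=1)
  nb #..: next=#  (t=0,i=1, bit4=1)
  nb .##: next=#  (t=0,i=6, bit3=1)
  nb .#.: next=.  (t=0,i=4, bit2=0)
  nb ..#: next=#  (t=0,i=3, bit1=1)
  nb ...: next=.  (t=0,i=2, bit0=0)
  bits 01111010 = 122

122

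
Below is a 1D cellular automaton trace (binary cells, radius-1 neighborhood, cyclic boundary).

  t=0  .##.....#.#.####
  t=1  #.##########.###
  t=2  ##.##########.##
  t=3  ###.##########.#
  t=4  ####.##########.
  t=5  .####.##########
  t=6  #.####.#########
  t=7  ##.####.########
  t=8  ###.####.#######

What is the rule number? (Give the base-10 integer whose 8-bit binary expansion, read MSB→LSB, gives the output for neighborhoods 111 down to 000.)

247

  ###|#  b7=1 t=0,i=13
  ##.|#  b6=1 t=0,i=2
  #.#|#  b5=1 t=0,i=0
  #..|#  b4=1 t=0,i=3
  .##|.  b3=0 t=0,i=1
  .#.|#  b2=1 t=0,i=8
  ..#|#  b1=1 t=0,i=7
  ...|#  b0=1 t=0,i=4
  bits 11110111 = 247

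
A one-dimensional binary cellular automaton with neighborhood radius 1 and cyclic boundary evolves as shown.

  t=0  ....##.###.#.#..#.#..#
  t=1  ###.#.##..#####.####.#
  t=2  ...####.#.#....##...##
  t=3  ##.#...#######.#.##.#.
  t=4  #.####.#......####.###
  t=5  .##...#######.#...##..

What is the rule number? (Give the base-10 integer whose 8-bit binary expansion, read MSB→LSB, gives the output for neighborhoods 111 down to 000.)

  ###|.  b7=0 t=0,i=8
  ##.|.  b6=0 t=0,i=5
  #.#|#  b5=1 t=0,i=6
  #..|#  b4=1 t=0,i=0
  .##|#  b3=1 t=0,i=4
  .#.|#  b2=1 t=0,i=11
  ..#|.  b1=0 t=0,i=3
  ...|#  b0=1 t=0,i=1
  bits 00111101 = 61

61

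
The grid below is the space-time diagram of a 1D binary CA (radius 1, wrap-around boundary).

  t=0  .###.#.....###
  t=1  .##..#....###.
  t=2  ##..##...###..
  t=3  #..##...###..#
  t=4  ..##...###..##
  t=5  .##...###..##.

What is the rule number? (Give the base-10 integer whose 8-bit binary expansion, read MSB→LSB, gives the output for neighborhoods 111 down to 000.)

  ###|#  b7=1 t=0,i=2
  ##.|.  b6=0 t=0,i=3
  #.#|.  b5=0 t=0,i=0
  #..|.  b4=0 t=0,i=6
  .##|#  b3=1 t=0,i=1
  .#.|#  b2=1 t=0,i=5
  ..#|#  b1=1 t=0,i=10
  ...|.  b0=0 t=0,i=7
  bits 10001110 = 142

142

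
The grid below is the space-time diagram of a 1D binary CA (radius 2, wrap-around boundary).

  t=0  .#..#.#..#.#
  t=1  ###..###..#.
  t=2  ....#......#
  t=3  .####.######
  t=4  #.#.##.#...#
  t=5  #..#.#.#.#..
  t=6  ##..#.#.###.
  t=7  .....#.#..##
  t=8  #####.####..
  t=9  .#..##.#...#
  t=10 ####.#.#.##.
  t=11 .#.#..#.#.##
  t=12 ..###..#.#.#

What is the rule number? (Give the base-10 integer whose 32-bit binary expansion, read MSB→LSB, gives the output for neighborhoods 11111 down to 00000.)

689679895

  ##### -> .   bit 31 = 0  t=3,i=8
  ####. -> .   bit 30 = 0  t=3,i=3
  ###.# -> #   bit 29 = 1  t=3,i=4
  ###.. -> .   bit 28 = 0  t=1,i=2
  ##.## -> #   bit 27 = 1  t=3,i=0
  ##.#. -> .   bit 26 = 0  t=4,i=1
  ##..# -> .   bit 25 = 0  t=1,i=3
  ##... -> #   bit 24 = 1  t=7,i=0
  #.### -> .   bit 23 = 0  t=1,i=0
  #.##. -> .   bit 22 = 0  t=4,i=4
  #.#.# -> .   bit 21 = 0  t=0,i=11
  #.#.. -> #   bit 20 = 1  t=0,i=1
  #..## -> #   bit 19 = 1  t=1,i=4
  #..#. -> .   bit 18 = 0  t=0,i=3
  #...# -> #   bit 17 = 1  t=4,i=9
  #.... -> #   bit 16 = 1  t=2,i=1
  .#### -> #   bit 15 = 1  t=3,i=2
  .###. -> .   bit 14 = 0  t=1,i=1
  .##.# -> #   bit 13 = 1  t=4,i=0
  .##.. -> .   bit 12 = 0  t=6,i=1
  .#.## -> #   bit 11 = 1  t=1,i=11
  .#.#. -> #   bit 10 = 1  t=0,i=0
  .#..# -> #   bit 9 = 1  t=0,i=2
  .#... -> .   bit 8 = 0  t=2,i=0
  ..### -> .   bit 7 = 0  t=1,i=5
  ..##. -> .   bit 6 = 0  t=4,i=11
  ..#.# -> .   bit 5 = 0  t=0,i=4
  ..#.. -> #   bit 4 = 1  t=2,i=4
  ...## -> .   bit 3 = 0  t=4,i=10
  ...#. -> #   bit 2 = 1  t=2,i=3
  ....# -> #   bit 1 = 1  t=2,i=2
  ..... -> #   bit 0 = 1  t=2,i=7
  bits 00101001000110111010111000010111 = 689679895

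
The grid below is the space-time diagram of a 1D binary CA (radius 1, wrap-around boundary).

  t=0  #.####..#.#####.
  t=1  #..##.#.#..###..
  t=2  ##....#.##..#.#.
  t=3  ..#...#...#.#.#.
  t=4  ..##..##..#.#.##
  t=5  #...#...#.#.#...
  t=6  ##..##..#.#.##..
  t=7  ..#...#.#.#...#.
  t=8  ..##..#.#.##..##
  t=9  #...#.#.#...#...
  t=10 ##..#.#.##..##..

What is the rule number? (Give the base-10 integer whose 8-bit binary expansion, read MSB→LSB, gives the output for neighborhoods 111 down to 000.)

  [7] ### => #  t=0,i=3
  [6] ##. => .  t=0,i=5
  [5] #.# => .  t=0,i=1
  [4] #.. => #  t=0,i=6
  [3] .## => .  t=0,i=2
  [2] .#. => #  t=0,i=0
  [1] ..# => .  t=0,i=7
  [0] ... => .  t=2,i=3
  bits 10010100 = 148

148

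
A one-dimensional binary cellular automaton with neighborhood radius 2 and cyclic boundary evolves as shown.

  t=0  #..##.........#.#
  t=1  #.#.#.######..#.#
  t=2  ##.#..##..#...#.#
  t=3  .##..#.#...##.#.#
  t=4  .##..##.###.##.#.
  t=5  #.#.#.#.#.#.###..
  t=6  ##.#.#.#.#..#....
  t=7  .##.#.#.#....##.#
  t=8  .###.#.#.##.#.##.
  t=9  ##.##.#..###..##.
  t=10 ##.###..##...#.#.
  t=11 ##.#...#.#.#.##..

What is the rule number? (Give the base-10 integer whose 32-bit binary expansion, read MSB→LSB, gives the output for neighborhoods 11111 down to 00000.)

  [31] ##### => .  t=1,i=8
  [30] ####. => #  t=1,i=10
  [29] ###.# => #  t=2,i=1
  [28] ###.. => .  t=1,i=11
  [27] ##.## => .  t=4,i=7
  [26] ##.#. => #  t=1,i=1
  [25] ##..# => .  t=0,i=1
  [24] ##... => .  t=0,i=5
  [23] #.### => #  t=1,i=6
  [22] #.##. => #  t=0,i=16
  [21] #.#.# => .  t=1,i=2
  [20] #.#.. => .  t=2,i=3
  [19] #..## => #  t=0,i=2
  [18] #..#. => .  t=1,i=13
  [17] #...# => #  t=2,i=12
  [16] #.... => #  t=0,i=6
  [15] .#### => #  t=1,i=7
  [14] .###. => .  t=2,i=0
  [13] .##.# => #  t=1,i=0
  [12] .##.. => #  t=0,i=0
  [11] .#.## => .  t=0,i=15
  [10] .#.#. => #  t=1,i=3
  [9] .#..# => .  t=2,i=4
  [8] .#... => #  t=2,i=11
  [7] ..### => #  t=8,i=1
  [6] ..##. => .  t=0,i=3
  [5] ..#.# => #  t=0,i=14
  [4] ..#.. => .  t=2,i=10
  [3] ...## => #  t=3,i=10
  [2] ...#. => .  t=0,i=13
  [1] ....# => .  t=0,i=12
  [0] ..... => #  t=0,i=7
  bits 01100100110010111011010110101001 = 1691071913

1691071913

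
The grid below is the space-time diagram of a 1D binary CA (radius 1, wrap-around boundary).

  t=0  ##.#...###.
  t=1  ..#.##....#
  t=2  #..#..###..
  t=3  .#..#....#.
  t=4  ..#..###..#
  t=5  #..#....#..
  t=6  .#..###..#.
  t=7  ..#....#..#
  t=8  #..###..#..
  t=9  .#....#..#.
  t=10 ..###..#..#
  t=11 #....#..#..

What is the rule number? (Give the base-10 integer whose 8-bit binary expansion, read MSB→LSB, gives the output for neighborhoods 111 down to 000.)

  ### -> .   bit 7 = 0  t=0,i=8
  ##. -> .   bit 6 = 0  t=0,i=1
  #.# -> #   bit 5 = 1  t=0,i=2
  #.. -> #   bit 4 = 1  t=0,i=4
  .## -> .   bit 3 = 0  t=0,i=0
  .#. -> .   bit 2 = 0  t=0,i=3
  ..# -> .   bit 1 = 0  t=0,i=6
  ... -> #   bit 0 = 1  t=0,i=5
  bits 00110001 = 49

49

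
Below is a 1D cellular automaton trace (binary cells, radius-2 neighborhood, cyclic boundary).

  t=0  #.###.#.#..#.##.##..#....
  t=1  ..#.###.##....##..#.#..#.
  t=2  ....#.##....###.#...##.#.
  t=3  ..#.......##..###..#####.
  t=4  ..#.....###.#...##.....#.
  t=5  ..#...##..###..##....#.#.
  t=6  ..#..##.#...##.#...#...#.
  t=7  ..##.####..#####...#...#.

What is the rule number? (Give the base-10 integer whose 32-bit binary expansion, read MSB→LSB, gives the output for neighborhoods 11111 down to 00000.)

1051730522

  nb #####: next=.  (t=3,i=21, bit31=0)
  nb ####.: next=.  (t=3,i=22, bit30=0)
  nb ###.#: next=#  (t=0,i=4, bit29=1)
  nb ###..: next=#  (t=3,i=16, bit28=1)
  nb ##.##: next=#  (t=0,i=15, bit27=1)
  nb ##.#.: next=#  (t=0,i=5, bit26=1)
  nb ##..#: next=#  (t=0,i=18, bit25=1)
  nb ##...: next=.  (t=1,i=10, bit24=0)
  nb #.###: next=#  (t=0,i=2, bit23=1)
  nb #.##.: next=.  (t=0,i=13, bit22=0)
  nb #.#.#: next=#  (t=0,i=6, bit21=1)
  nb #.#..: next=#  (t=0,i=8, bit20=1)
  nb #..##: next=.  (t=3,i=13, bit19=0)
  nb #..#.: next=.  (t=0,i=10, bit18=0)
  nb #...#: next=.  (t=1,i=0, bit17=0)
  nb #....: next=.  (t=0,i=22, bit16=0)
  nb .####: next=.  (t=3,i=20, bit15=0)
  nb .###.: next=.  (t=0,i=3, bit14=0)
  nb .##.#: next=#  (t=0,i=14, bit13=1)
  nb .##..: next=.  (t=0,i=17, bit12=0)
  nb .#.##: next=.  (t=0,i=1, bit11=0)
  nb .#.#.: next=.  (t=0,i=7, bit10=0)
  nb .#..#: next=#  (t=0,i=9, bit9=1)
  nb .#...: next=.  (t=0,i=21, bit8=0)
  nb ..###: next=.  (t=2,i=12, bit7=0)
  nb ..##.: next=#  (t=1,i=14, bit6=1)
  nb ..#.#: next=.  (t=0,i=0, bit5=0)
  nb ..#..: next=#  (t=0,i=20, bit4=1)
  nb ...##: next=#  (t=1,i=13, bit3=1)
  nb ...#.: next=.  (t=0,i=24, bit2=0)
  nb ....#: next=#  (t=0,i=23, bit1=1)
  nb .....: next=.  (t=2,i=1, bit0=0)
  bits 00111110101100000010001001011010 = 1051730522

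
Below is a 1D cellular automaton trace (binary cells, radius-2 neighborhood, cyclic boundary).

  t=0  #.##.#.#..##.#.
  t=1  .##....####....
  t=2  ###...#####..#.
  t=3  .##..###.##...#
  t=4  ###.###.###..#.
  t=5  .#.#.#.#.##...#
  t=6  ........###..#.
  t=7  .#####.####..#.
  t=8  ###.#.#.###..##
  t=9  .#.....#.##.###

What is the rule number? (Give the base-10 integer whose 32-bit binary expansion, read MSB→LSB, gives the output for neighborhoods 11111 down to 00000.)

  #####|.  b31=0 t=2,i=8
  ####.|#  b30=1 t=1,i=9
  ###.#|.  b29=0 t=3,i=7
  ###..|#  b28=1 t=1,i=10
  ##.##|#  b27=1 t=3,i=8
  ##.#.|.  b26=0 t=0,i=4
  ##..#|.  b25=0 t=2,i=11
  ##...|.  b24=0 t=1,i=3
  #.###|.  b23=0 t=2,i=0
  #.##.|#  b22=1 t=0,i=2
  #.#.#|.  b21=0 t=0,i=0
  #.#..|#  b20=1 t=0,i=7
  #..##|#  b19=1 t=0,i=9
  #..#.|.  b18=0 t=2,i=12
  #...#|.  b17=0 t=2,i=4
  #....|.  b16=0 t=1,i=4
  .####|#  b15=1 t=1,i=8
  .###.|#  b14=1 t=2,i=1
  .##.#|.  b13=0 t=0,i=3
  .##..|#  b12=1 t=1,i=2
  .#.##|#  b11=1 t=0,i=1
  .#.#.|.  b10=0 t=0,i=6
  .#..#|#  b9=1 t=0,i=8
  .#...|.  b8=0 t=6,i=14
  ..###|#  b7=1 t=1,i=7
  ..##.|#  b6=1 t=0,i=10
  ..#.#|.  b5=0 t=2,i=13
  ..#..|#  b4=1 t=6,i=13
  ...##|#  b3=1 t=1,i=0
  ...#.|#  b2=1 t=3,i=13
  ....#|.  b1=0 t=1,i=5
  .....|#  b0=1 t=1,i=13
  bits 01011000010110001101101011011101 = 1482218205

1482218205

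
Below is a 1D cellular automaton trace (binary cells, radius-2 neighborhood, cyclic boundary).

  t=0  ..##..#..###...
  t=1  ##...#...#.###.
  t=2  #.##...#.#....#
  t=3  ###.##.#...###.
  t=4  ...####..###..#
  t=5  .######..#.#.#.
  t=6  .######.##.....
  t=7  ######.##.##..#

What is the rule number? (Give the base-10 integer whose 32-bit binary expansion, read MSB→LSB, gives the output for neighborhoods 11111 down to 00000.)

  nb #####: next=#  (t=5,i=3, bit31=1)
  nb ####.: next=#  (t=4,i=5, bit30=1)
  nb ###.#: next=.  (t=1,i=13, bit29=0)
  nb ###..: next=#  (t=0,i=11, bit28=1)
  nb ##.##: next=#  (t=1,i=14, bit27=1)
  nb ##.#.: next=#  (t=3,i=6, bit26=1)
  nb ##..#: next=.  (t=0,i=4, bit25=0)
  nb ##...: next=#  (t=0,i=12, bit24=1)
  nb #.###: next=.  (t=1,i=11, bit23=0)
  nb #.##.: next=#  (t=1,i=0, bit22=1)
  nb #.#.#: next=.  (t=5,i=11, bit21=0)
  nb #.#..: next=.  (t=2,i=9, bit20=0)
  nb #..##: next=.  (t=0,i=8, bit19=0)
  nb #..#.: next=#  (t=0,i=5, bit18=1)
  nb #...#: next=#  (t=1,i=3, bit17=1)
  nb #....: next=#  (t=0,i=13, bit16=1)
  nb .####: next=#  (t=4,i=4, bit15=1)
  nb .###.: next=.  (t=0,i=10, bit14=0)
  nb .##.#: next=#  (t=2,i=0, bit13=1)
  nb .##..: next=.  (t=0,i=3, bit12=0)
  nb .#.##: next=.  (t=1,i=10, bit11=0)
  nb .#.#.: next=.  (t=2,i=8, bit10=0)
  nb .#..#: next=.  (t=0,i=7, bit9=0)
  nb .#...: next=.  (t=1,i=6, bit8=0)
  nb ..###: next=#  (t=0,i=9, bit7=1)
  nb ..##.: next=.  (t=0,i=2, bit6=0)
  nb ..#.#: next=#  (t=1,i=9, bit5=1)
  nb ..#..: next=.  (t=0,i=6, bit4=0)
  nb ...##: next=#  (t=0,i=1, bit3=1)
  nb ...#.: next=.  (t=1,i=4, bit2=0)
  nb ....#: next=#  (t=0,i=0, bit1=1)
  nb .....: next=.  (t=0,i=14, bit0=0)
  bits 11011101010001111010000010101010 = 3712458922

3712458922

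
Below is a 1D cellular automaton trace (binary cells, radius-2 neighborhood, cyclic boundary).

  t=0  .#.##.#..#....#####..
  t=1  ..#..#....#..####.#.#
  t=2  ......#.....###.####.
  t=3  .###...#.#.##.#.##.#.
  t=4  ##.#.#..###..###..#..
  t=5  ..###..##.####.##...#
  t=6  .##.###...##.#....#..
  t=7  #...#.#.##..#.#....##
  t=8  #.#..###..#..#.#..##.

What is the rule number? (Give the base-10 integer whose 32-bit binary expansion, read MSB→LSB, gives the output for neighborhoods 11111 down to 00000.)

  #####|#  b31=1 t=0,i=16
  ####.|.  b30=0 t=0,i=17
  ###.#|#  b29=1 t=1,i=16
  ###..|#  b28=1 t=0,i=18
  ##.##|.  b27=0 t=2,i=15
  ##.#.|#  b26=1 t=0,i=5
  ##..#|#  b25=1 t=4,i=11
  ##...|.  b24=0 t=0,i=19
  #.###|#  b23=1 t=2,i=16
  #.##.|.  b22=0 t=0,i=3
  #.#.#|#  b21=1 t=1,i=18
  #.#..|.  b20=0 t=0,i=6
  #..##|#  b19=1 t=1,i=12
  #..#.|.  b18=0 t=0,i=8
  #...#|#  b17=1 t=0,i=20
  #....|.  b16=0 t=0,i=11
  .####|#  b15=1 t=0,i=15
  .###.|.  b14=0 t=2,i=13
  .##.#|.  b13=0 t=0,i=4
  .##..|.  b12=0 t=5,i=16
  .#.##|#  b11=1 t=0,i=2
  .#.#.|#  b10=1 t=1,i=19
  .#..#|.  b9=0 t=0,i=7
  .#...|#  b8=1 t=0,i=10
  ..###|#  b7=1 t=0,i=14
  ..##.|.  b6=0 t=4,i=0
  ..#.#|.  b5=0 t=0,i=1
  ..#..|.  b4=0 t=0,i=9
  ...##|#  b3=1 t=0,i=13
  ...#.|.  b2=0 t=0,i=0
  ....#|.  b1=0 t=0,i=12
  .....|#  b0=1 t=2,i=1
  bits 10110110101010101000110110001001 = 3064630665

3064630665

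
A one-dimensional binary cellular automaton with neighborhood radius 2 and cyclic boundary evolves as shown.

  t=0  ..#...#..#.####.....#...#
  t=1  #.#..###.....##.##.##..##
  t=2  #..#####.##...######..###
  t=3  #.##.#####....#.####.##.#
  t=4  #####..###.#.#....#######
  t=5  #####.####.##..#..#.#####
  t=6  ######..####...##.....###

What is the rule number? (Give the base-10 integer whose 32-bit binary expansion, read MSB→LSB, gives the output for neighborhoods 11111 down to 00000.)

  ##### -> #   bit 31 = 1  t=2,i=5
  ####. -> #   bit 30 = 1  t=0,i=13
  ###.# -> #   bit 29 = 1  t=1,i=0
  ###.. -> #   bit 28 = 1  t=0,i=14
  ##.## -> #   bit 27 = 1  t=1,i=15
  ##.#. -> .   bit 26 = 0  t=1,i=1
  ##..# -> .   bit 25 = 0  t=1,i=21
  ##... -> .   bit 24 = 0  t=0,i=15
  #.### -> .   bit 23 = 0  t=0,i=11
  #.##. -> #   bit 22 = 1  t=1,i=16
  #.#.# -> #   bit 21 = 1  t=4,i=11
  #.#.. -> .   bit 20 = 0  t=1,i=2
  #..## -> #   bit 19 = 1  t=1,i=4
  #..#. -> .   bit 18 = 0  t=0,i=1
  #...# -> .   bit 17 = 0  t=0,i=4
  #.... -> #   bit 16 = 1  t=0,i=16
  .#### -> .   bit 15 = 0  t=0,i=12
  .###. -> #   bit 14 = 1  t=1,i=6
  .##.# -> #   bit 13 = 1  t=1,i=14
  .##.. -> .   bit 12 = 0  t=1,i=20
  .#.## -> .   bit 11 = 0  t=0,i=10
  .#.#. -> #   bit 10 = 1  t=4,i=12
  .#..# -> #   bit 9 = 1  t=0,i=0
  .#... -> .   bit 8 = 0  t=0,i=3
  ..### -> #   bit 7 = 1  t=1,i=5
  ..##. -> .   bit 6 = 0  t=1,i=13
  ..#.# -> .   bit 5 = 0  t=0,i=9
  ..#.. -> #   bit 4 = 1  t=0,i=2
  ...## -> .   bit 3 = 0  t=1,i=12
  ...#. -> #   bit 2 = 1  t=0,i=5
  ....# -> .   bit 1 = 0  t=0,i=18
  ..... -> #   bit 0 = 1  t=0,i=17
  bits 11111000011010010110011010010101 = 4167657109

4167657109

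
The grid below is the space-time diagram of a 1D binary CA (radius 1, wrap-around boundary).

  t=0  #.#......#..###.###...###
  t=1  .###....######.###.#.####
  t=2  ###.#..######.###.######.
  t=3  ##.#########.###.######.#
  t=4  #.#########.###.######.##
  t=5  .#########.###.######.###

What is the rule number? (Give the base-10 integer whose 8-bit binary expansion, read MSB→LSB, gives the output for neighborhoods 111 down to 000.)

  ### -> #   bit 7 = 1  t=0,i=13
  ##. -> .   bit 6 = 0  t=0,i=0
  #.# -> #   bit 5 = 1  t=0,i=1
  #.. -> #   bit 4 = 1  t=0,i=3
  .## -> #   bit 3 = 1  t=0,i=12
  .#. -> #   bit 2 = 1  t=0,i=2
  ..# -> #   bit 1 = 1  t=0,i=8
  ... -> .   bit 0 = 0  t=0,i=4
  bits 10111110 = 190

190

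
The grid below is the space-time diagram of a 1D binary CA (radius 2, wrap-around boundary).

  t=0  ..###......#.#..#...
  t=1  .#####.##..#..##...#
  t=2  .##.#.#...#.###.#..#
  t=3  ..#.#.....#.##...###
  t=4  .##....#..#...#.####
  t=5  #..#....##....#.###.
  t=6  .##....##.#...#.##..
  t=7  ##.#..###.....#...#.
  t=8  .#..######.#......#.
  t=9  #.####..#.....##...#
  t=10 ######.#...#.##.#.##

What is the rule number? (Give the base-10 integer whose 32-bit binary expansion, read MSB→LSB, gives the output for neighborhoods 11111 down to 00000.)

  [31] ##### => .  t=1,i=3
  [30] ####. => #  t=1,i=4
  [29] ###.# => .  t=1,i=5
  [28] ###.. => #  t=0,i=4
  [27] ##.## => #  t=1,i=6
  [26] ##.#. => .  t=2,i=3
  [25] ##..# => .  t=1,i=9
  [24] ##... => #  t=0,i=5
  [23] #.### => #  t=1,i=1
  [22] #.##. => .  t=1,i=7
  [21] #.#.# => #  t=2,i=4
  [20] #.#.. => .  t=0,i=13
  [19] #..## => #  t=1,i=13
  [18] #..#. => #  t=0,i=15
  [17] #...# => .  t=1,i=17
  [16] #.... => .  t=0,i=6
  [15] .#### => #  t=1,i=2
  [14] .###. => #  t=0,i=3
  [13] .##.# => #  t=2,i=2
  [12] .##.. => .  t=1,i=8
  [11] .#.## => .  t=1,i=0
  [10] .#.#. => .  t=0,i=12
  [9] .#..# => #  t=0,i=14
  [8] .#... => .  t=0,i=17
  [7] ..### => #  t=0,i=2
  [6] ..##. => #  t=1,i=14
  [5] ..#.# => #  t=0,i=11
  [4] ..#.. => .  t=0,i=16
  [3] ...## => #  t=0,i=1
  [2] ...#. => .  t=0,i=10
  [1] ....# => .  t=0,i=0
  [0] ..... => #  t=0,i=7
  bits 01011001101011001110001011101001 = 1504502505

1504502505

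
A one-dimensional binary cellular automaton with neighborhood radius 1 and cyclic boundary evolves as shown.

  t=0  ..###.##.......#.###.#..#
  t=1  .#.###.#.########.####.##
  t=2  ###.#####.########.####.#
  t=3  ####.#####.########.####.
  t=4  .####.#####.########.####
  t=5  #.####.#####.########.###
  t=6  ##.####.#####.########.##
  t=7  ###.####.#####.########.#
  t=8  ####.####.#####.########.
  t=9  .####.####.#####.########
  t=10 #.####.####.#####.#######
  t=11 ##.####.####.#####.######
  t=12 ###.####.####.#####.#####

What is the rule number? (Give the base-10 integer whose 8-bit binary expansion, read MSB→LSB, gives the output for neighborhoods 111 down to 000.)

231

  ###|#  b7=1 t=0,i=3
  ##.|#  b6=1 t=0,i=4
  #.#|#  b5=1 t=0,i=5
  #..|.  b4=0 t=0,i=0
  .##|.  b3=0 t=0,i=2
  .#.|#  b2=1 t=0,i=15
  ..#|#  b1=1 t=0,i=1
  ...|#  b0=1 t=0,i=9
  bits 11100111 = 231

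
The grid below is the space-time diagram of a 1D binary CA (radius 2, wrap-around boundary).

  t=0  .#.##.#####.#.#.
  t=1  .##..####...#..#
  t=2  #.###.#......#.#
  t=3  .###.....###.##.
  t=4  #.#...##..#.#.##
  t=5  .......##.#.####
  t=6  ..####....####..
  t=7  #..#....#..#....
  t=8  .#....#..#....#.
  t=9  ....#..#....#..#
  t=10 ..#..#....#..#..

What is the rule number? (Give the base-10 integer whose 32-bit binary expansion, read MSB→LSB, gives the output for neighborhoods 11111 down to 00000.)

  #####|#  b31=1 t=0,i=8
  ####.|.  b30=0 t=0,i=9
  ###.#|.  b29=0 t=0,i=10
  ###..|.  b28=0 t=1,i=8
  ##.##|#  b27=1 t=0,i=5
  ##.#.|.  b26=0 t=0,i=11
  ##..#|#  b25=1 t=1,i=3
  ##...|.  b24=0 t=1,i=9
  #.###|#  b23=1 t=0,i=6
  #.##.|.  b22=0 t=0,i=3
  #.#.#|#  b21=1 t=0,i=12
  #.#..|.  b20=0 t=0,i=14
  #..##|#  b19=1 t=1,i=4
  #..#.|.  b18=0 t=0,i=0
  #...#|.  b17=0 t=1,i=10
  #....|.  b16=0 t=2,i=8
  .####|#  b15=1 t=0,i=7
  .###.|#  b14=1 t=2,i=3
  .##.#|.  b13=0 t=0,i=4
  .##..|#  b12=1 t=1,i=2
  .#.##|#  b11=1 t=0,i=2
  .#.#.|.  b10=0 t=0,i=13
  .#..#|#  b9=1 t=0,i=15
  .#...|.  b8=0 t=2,i=7
  ..###|.  b7=0 t=1,i=5
  ..##.|.  b6=0 t=4,i=6
  ..#.#|#  b5=1 t=0,i=1
  ..#..|.  b4=0 t=1,i=12
  ...##|.  b3=0 t=3,i=8
  ...#.|.  b2=0 t=1,i=11
  ....#|#  b1=1 t=2,i=11
  .....|#  b0=1 t=2,i=9
  bits 10001010101010001101101000100011 = 2326321699

2326321699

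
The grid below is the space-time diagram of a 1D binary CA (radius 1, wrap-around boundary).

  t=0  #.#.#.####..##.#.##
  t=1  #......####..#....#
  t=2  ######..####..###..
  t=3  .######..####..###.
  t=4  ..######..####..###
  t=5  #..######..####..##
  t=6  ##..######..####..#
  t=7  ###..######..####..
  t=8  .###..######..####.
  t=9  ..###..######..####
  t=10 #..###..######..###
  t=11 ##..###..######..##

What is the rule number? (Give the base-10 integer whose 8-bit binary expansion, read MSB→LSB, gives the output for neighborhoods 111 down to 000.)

  nb ###: next=#  (t=0,i=7, bit7=1)
  nb ##.: next=#  (t=0,i=0, bit6=1)
  nb #.#: next=.  (t=0,i=1, bit5=0)
  nb #..: next=#  (t=0,i=10, bit4=1)
  nb .##: next=.  (t=0,i=6, bit3=0)
  nb .#.: next=.  (t=0,i=2, bit2=0)
  nb ..#: next=.  (t=0,i=11, bit1=0)
  nb ...: next=#  (t=1,i=2, bit0=1)
  bits 11010001 = 209

209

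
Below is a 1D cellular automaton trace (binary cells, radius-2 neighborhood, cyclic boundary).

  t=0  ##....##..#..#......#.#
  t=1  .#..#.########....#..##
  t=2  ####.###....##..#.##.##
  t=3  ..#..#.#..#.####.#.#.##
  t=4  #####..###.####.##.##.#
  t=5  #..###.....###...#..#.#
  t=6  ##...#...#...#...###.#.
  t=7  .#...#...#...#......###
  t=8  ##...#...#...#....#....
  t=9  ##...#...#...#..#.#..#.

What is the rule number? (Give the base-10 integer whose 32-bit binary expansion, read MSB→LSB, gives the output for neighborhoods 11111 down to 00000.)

1454684754

  ##### -> .   bit 31 = 0  t=1,i=8
  ####. -> #   bit 30 = 1  t=1,i=12
  ###.# -> .   bit 29 = 0  t=2,i=3
  ###.. -> #   bit 28 = 1  t=0,i=1
  ##.## -> .   bit 27 = 0  t=2,i=4
  ##.#. -> #   bit 26 = 1  t=1,i=0
  ##..# -> #   bit 25 = 1  t=0,i=8
  ##... -> .   bit 24 = 0  t=0,i=2
  #.### -> #   bit 23 = 1  t=0,i=22
  #.##. -> .   bit 22 = 0  t=2,i=18
  #.#.# -> #   bit 21 = 1  t=3,i=17
  #.#.. -> #   bit 20 = 1  t=1,i=1
  #..## -> .   bit 19 = 0  t=1,i=20
  #..#. -> #   bit 18 = 1  t=0,i=9
  #...# -> .   bit 17 = 0  t=5,i=15
  #.... -> .   bit 16 = 0  t=0,i=3
  .#### -> #   bit 15 = 1  t=1,i=7
  .###. -> .   bit 14 = 0  t=0,i=0
  .##.# -> #   bit 13 = 1  t=1,i=22
  .##.. -> #   bit 12 = 1  t=0,i=7
  .#.## -> #   bit 11 = 1  t=0,i=21
  .#.#. -> .   bit 10 = 0  t=3,i=6
  .#..# -> #   bit 9 = 1  t=0,i=11
  .#... -> .   bit 8 = 0  t=0,i=14
  ..### -> .   bit 7 = 0  t=4,i=7
  ..##. -> #   bit 6 = 1  t=0,i=6
  ..#.# -> .   bit 5 = 0  t=0,i=20
  ..#.. -> #   bit 4 = 1  t=0,i=10
  ...## -> .   bit 3 = 0  t=0,i=5
  ...#. -> .   bit 2 = 0  t=0,i=19
  ....# -> #   bit 1 = 1  t=0,i=4
  ..... -> .   bit 0 = 0  t=0,i=16
  bits 01010110101101001011101001010010 = 1454684754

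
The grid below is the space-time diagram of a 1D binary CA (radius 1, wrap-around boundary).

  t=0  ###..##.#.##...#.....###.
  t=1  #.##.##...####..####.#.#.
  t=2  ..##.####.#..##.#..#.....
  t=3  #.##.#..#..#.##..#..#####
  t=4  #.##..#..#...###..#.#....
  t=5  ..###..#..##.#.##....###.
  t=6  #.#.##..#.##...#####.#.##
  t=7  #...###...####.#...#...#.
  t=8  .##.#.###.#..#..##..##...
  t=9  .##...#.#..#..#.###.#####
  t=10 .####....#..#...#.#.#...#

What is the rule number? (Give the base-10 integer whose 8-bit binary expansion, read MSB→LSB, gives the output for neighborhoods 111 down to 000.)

89

  nb ###: next=.  (t=0,i=1, bit7=0)
  nb ##.: next=#  (t=0,i=2, bit6=1)
  nb #.#: next=.  (t=0,i=7, bit5=0)
  nb #..: next=#  (t=0,i=3, bit4=1)
  nb .##: next=#  (t=0,i=0, bit3=1)
  nb .#.: next=.  (t=0,i=8, bit2=0)
  nb ..#: next=.  (t=0,i=4, bit1=0)
  nb ...: next=#  (t=0,i=13, bit0=1)
  bits 01011001 = 89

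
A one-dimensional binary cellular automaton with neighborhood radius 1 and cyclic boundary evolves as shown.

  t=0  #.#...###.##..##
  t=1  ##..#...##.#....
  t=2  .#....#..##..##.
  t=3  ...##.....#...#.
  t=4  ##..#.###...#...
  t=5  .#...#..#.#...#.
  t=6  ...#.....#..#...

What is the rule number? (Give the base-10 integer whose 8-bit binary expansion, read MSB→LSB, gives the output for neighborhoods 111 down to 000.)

  [7] ### => .  t=0,i=7
  [6] ##. => #  t=0,i=0
  [5] #.# => #  t=0,i=1
  [4] #.. => .  t=0,i=3
  [3] .## => .  t=0,i=6
  [2] .#. => .  t=0,i=2
  [1] ..# => .  t=0,i=5
  [0] ... => #  t=0,i=4
  bits 01100001 = 97

97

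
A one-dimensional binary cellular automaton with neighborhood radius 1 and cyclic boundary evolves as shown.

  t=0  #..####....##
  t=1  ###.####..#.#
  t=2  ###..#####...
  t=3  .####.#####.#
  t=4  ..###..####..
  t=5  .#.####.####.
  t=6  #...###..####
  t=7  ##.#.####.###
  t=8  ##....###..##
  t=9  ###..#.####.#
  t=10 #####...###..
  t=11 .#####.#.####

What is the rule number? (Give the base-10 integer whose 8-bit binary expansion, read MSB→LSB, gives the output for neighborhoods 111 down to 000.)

210

  [7] ### => #  t=0,i=4
  [6] ##. => #  t=0,i=0
  [5] #.# => .  t=1,i=3
  [4] #.. => #  t=0,i=1
  [3] .## => .  t=0,i=3
  [2] .#. => .  t=1,i=10
  [1] ..# => #  t=0,i=2
  [0] ... => .  t=0,i=8
  bits 11010010 = 210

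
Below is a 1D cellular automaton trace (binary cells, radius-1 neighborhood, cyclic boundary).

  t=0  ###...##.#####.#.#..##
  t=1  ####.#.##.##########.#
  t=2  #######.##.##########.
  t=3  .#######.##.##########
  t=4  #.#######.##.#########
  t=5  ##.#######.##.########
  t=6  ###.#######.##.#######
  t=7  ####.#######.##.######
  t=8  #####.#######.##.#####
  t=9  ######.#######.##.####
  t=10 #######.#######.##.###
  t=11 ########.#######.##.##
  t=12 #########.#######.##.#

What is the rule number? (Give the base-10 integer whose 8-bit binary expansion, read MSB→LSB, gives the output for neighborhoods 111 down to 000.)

246

  [7] ### => #  t=0,i=0
  [6] ##. => #  t=0,i=2
  [5] #.# => #  t=0,i=8
  [4] #.. => #  t=0,i=3
  [3] .## => .  t=0,i=6
  [2] .#. => #  t=0,i=15
  [1] ..# => #  t=0,i=5
  [0] ... => .  t=0,i=4
  bits 11110110 = 246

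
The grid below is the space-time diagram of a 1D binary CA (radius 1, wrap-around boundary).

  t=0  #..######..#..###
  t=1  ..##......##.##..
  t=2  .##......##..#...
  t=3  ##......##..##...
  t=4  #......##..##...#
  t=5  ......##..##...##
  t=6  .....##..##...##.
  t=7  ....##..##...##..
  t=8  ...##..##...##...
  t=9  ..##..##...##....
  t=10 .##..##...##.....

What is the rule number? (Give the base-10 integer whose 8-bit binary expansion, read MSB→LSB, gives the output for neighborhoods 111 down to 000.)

  ### -> .   bit 7 = 0  t=0,i=4
  ##. -> .   bit 6 = 0  t=0,i=0
  #.# -> .   bit 5 = 0  t=1,i=12
  #.. -> .   bit 4 = 0  t=0,i=1
  .## -> #   bit 3 = 1  t=0,i=3
  .#. -> #   bit 2 = 1  t=0,i=11
  ..# -> #   bit 1 = 1  t=0,i=2
  ... -> .   bit 0 = 0  t=1,i=0
  bits 00001110 = 14

14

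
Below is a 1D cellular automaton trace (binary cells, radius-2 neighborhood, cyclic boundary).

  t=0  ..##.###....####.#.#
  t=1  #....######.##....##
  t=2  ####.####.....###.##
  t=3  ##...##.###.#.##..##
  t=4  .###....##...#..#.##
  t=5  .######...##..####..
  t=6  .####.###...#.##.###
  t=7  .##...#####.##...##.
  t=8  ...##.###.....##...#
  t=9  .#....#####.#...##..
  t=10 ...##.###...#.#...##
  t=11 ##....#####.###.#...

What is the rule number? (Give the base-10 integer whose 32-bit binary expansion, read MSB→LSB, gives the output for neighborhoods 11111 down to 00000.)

  #####|#  b31=1 t=1,i=7
  ####.|.  b30=0 t=0,i=14
  ###.#|.  b29=0 t=0,i=15
  ###..|#  b28=1 t=0,i=7
  ##.##|.  b27=0 t=0,i=4
  ##.#.|.  b26=0 t=0,i=16
  ##..#|#  b25=1 t=3,i=16
  ##...|#  b24=1 t=0,i=8
  #.###|#  b23=1 t=0,i=5
  #.##.|.  b22=0 t=1,i=12
  #.#.#|.  b21=0 t=0,i=17
  #.#..|#  b20=1 t=0,i=19
  #..##|.  b19=0 t=0,i=1
  #..#.|#  b18=1 t=4,i=15
  #...#|#  b17=1 t=3,i=3
  #....|#  b16=1 t=0,i=9
  .####|#  b15=1 t=0,i=13
  .###.|#  b14=1 t=0,i=6
  .##.#|.  b13=0 t=0,i=3
  .##..|.  b12=0 t=1,i=13
  .#.##|#  b11=1 t=3,i=13
  .#.#.|#  b10=1 t=0,i=18
  .#..#|#  b9=1 t=0,i=0
  .#...|.  b8=0 t=8,i=0
  ..###|#  b7=1 t=0,i=12
  ..##.|.  b6=0 t=0,i=2
  ..#.#|#  b5=1 t=4,i=16
  ..#..|.  b4=0 t=4,i=13
  ...##|.  b3=0 t=0,i=11
  ...#.|.  b2=0 t=4,i=12
  ....#|#  b1=1 t=0,i=10
  .....|.  b0=0 t=2,i=11
  bits 10010011100101111100111010100010 = 2476199586

2476199586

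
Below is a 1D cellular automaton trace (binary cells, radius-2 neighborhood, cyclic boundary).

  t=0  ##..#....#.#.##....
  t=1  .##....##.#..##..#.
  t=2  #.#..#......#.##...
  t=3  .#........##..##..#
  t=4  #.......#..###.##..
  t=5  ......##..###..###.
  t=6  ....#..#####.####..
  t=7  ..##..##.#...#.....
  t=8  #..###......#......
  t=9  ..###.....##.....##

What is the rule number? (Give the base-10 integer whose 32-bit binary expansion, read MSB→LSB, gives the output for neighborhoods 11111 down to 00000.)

2194166918

  #####|#  b31=1 t=6,i=9
  ####.|.  b30=0 t=6,i=10
  ###.#|.  b29=0 t=4,i=13
  ###..|.  b28=0 t=5,i=12
  ##.##|.  b27=0 t=4,i=14
  ##.#.|.  b26=0 t=1,i=9
  ##..#|#  b25=1 t=0,i=2
  ##...|.  b24=0 t=0,i=15
  #.###|#  b23=1 t=6,i=13
  #.##.|#  b22=1 t=0,i=13
  #.#.#|.  b21=0 t=0,i=11
  #.#..|.  b20=0 t=1,i=10
  #..##|#  b19=1 t=1,i=0
  #..#.|.  b18=0 t=0,i=3
  #...#|.  b17=0 t=2,i=17
  #....|.  b16=0 t=0,i=6
  .####|.  b15=0 t=6,i=8
  .###.|#  b14=1 t=4,i=12
  .##.#|.  b13=0 t=1,i=8
  .##..|#  b12=1 t=0,i=1
  .#.##|.  b11=0 t=0,i=12
  .#.#.|#  b10=1 t=0,i=10
  .#..#|.  b9=0 t=1,i=11
  .#...|.  b8=0 t=0,i=5
  ..###|#  b7=1 t=4,i=11
  ..##.|.  b6=0 t=0,i=0
  ..#.#|.  b5=0 t=0,i=9
  ..#..|.  b4=0 t=0,i=4
  ...##|.  b3=0 t=0,i=18
  ...#.|#  b2=1 t=0,i=8
  ....#|#  b1=1 t=0,i=7
  .....|.  b0=0 t=2,i=8
  bits 10000010110010000101010010000110 = 2194166918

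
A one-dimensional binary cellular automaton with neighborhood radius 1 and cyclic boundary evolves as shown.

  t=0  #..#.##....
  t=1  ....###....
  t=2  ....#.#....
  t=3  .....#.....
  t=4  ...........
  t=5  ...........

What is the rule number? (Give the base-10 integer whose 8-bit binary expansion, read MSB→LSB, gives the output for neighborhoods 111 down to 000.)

  nb ###: next=.  (t=1,i=5, bit7=0)
  nb ##.: next=#  (t=0,i=6, bit6=1)
  nb #.#: next=#  (t=0,i=4, bit5=1)
  nb #..: next=.  (t=0,i=1, bit4=0)
  nb .##: next=#  (t=0,i=5, bit3=1)
  nb .#.: next=.  (t=0,i=0, bit2=0)
  nb ..#: next=.  (t=0,i=2, bit1=0)
  nb ...: next=.  (t=0,i=8, bit0=0)
  bits 01101000 = 104

104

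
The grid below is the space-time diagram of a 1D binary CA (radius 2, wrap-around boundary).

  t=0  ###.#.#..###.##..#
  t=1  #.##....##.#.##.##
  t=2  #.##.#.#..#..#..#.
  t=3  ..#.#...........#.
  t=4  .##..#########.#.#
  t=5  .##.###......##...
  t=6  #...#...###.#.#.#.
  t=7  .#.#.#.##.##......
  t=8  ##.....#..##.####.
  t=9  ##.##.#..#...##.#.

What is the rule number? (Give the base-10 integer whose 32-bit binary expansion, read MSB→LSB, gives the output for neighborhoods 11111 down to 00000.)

617189805

  #####|.  b31=0 t=4,i=7
  ####.|.  b30=0 t=0,i=1
  ###.#|#  b29=1 t=0,i=2
  ###..|.  b28=0 t=5,i=6
  ##.##|.  b27=0 t=0,i=12
  ##.#.|#  b26=1 t=0,i=3
  ##..#|.  b25=0 t=0,i=15
  ##...|.  b24=0 t=1,i=4
  #.###|#  b23=1 t=1,i=16
  #.##.|#  b22=1 t=0,i=13
  #.#.#|.  b21=0 t=0,i=4
  #.#..|.  b20=0 t=0,i=6
  #..##|#  b19=1 t=0,i=8
  #..#.|.  b18=0 t=2,i=9
  #...#|.  b17=0 t=3,i=0
  #....|#  b16=1 t=1,i=5
  .####|#  b15=1 t=0,i=0
  .###.|.  b14=0 t=0,i=10
  .##.#|.  b13=0 t=1,i=9
  .##..|#  b12=1 t=0,i=14
  .#.##|.  b11=0 t=1,i=12
  .#.#.|.  b10=0 t=0,i=5
  .#..#|.  b9=0 t=0,i=7
  .#...|#  b8=1 t=3,i=5
  ..###|#  b7=1 t=0,i=9
  ..##.|.  b6=0 t=1,i=8
  ..#.#|#  b5=1 t=2,i=16
  ..#..|.  b4=0 t=2,i=10
  ...##|#  b3=1 t=1,i=7
  ...#.|#  b2=1 t=3,i=1
  ....#|.  b1=0 t=1,i=6
  .....|#  b0=1 t=3,i=7
  bits 00100100110010011001000110101101 = 617189805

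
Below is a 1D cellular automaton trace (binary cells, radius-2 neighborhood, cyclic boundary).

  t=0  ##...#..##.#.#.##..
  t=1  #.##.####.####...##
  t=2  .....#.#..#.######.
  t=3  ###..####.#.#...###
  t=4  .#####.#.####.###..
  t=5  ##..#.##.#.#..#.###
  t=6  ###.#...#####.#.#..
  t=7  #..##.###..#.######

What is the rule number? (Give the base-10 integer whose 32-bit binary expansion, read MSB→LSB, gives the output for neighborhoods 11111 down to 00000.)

1471874809

  [31] ##### => .  t=2,i=14
  [30] ####. => #  t=1,i=7
  [29] ###.# => .  t=1,i=0
  [28] ###.. => #  t=1,i=13
  [27] ##.## => .  t=1,i=1
  [26] ##.#. => #  t=0,i=10
  [25] ##..# => #  t=0,i=17
  [24] ##... => #  t=0,i=2
  [23] #.### => #  t=1,i=5
  [22] #.##. => .  t=0,i=15
  [21] #.#.# => #  t=0,i=11
  [20] #.#.. => #  t=2,i=7
  [19] #..## => #  t=0,i=7
  [18] #..#. => .  t=2,i=9
  [17] #...# => #  t=0,i=3
  [16] #.... => #  t=2,i=0
  [15] .#### => .  t=1,i=6
  [14] .###. => .  t=1,i=18
  [13] .##.# => .  t=0,i=9
  [12] .##.. => .  t=0,i=1
  [11] .#.## => .  t=0,i=14
  [10] .#.#. => #  t=0,i=12
  [9] .#..# => #  t=0,i=6
  [8] .#... => .  t=3,i=13
  [7] ..### => #  t=1,i=17
  [6] ..##. => #  t=0,i=0
  [5] ..#.# => #  t=2,i=5
  [4] ..#.. => #  t=0,i=5
  [3] ...## => #  t=1,i=16
  [2] ...#. => .  t=0,i=4
  [1] ....# => .  t=2,i=3
  [0] ..... => #  t=2,i=1
  bits 01010111101110110000011011111001 = 1471874809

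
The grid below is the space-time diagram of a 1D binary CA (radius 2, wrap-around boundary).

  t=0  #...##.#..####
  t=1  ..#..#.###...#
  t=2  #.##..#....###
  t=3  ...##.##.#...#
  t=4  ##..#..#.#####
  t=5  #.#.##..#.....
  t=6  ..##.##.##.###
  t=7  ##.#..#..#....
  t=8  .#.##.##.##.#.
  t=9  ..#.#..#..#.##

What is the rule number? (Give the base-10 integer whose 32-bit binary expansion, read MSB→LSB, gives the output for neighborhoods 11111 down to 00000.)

1111112471

  nb #####: next=.  (t=0,i=12, bit31=0)
  nb ####.: next=#  (t=0,i=13, bit30=1)
  nb ###.#: next=.  (t=2,i=0, bit29=0)
  nb ###..: next=.  (t=0,i=0, bit28=0)
  nb ##.##: next=.  (t=2,i=1, bit27=0)
  nb ##.#.: next=.  (t=0,i=6, bit26=0)
  nb ##..#: next=#  (t=2,i=4, bit25=1)
  nb ##...: next=.  (t=0,i=1, bit24=0)
  nb #.###: next=.  (t=1,i=7, bit23=0)
  nb #.##.: next=.  (t=2,i=2, bit22=0)
  nb #.#.#: next=#  (t=5,i=2, bit21=1)
  nb #.#..: next=#  (t=0,i=7, bit20=1)
  nb #..##: next=#  (t=0,i=9, bit19=1)
  nb #..#.: next=.  (t=1,i=1, bit18=0)
  nb #...#: next=#  (t=0,i=2, bit17=1)
  nb #....: next=.  (t=2,i=8, bit16=0)
  nb .####: next=.  (t=0,i=11, bit15=0)
  nb .###.: next=.  (t=1,i=8, bit14=0)
  nb .##.#: next=#  (t=0,i=5, bit13=1)
  nb .##..: next=#  (t=2,i=3, bit12=1)
  nb .#.##: next=#  (t=1,i=6, bit11=1)
  nb .#.#.: next=.  (t=5,i=1, bit10=0)
  nb .#..#: next=#  (t=0,i=8, bit9=1)
  nb .#...: next=#  (t=2,i=7, bit8=1)
  nb ..###: next=.  (t=0,i=10, bit7=0)
  nb ..##.: next=.  (t=0,i=4, bit6=0)
  nb ..#.#: next=.  (t=1,i=5, bit5=0)
  nb ..#..: next=#  (t=1,i=2, bit4=1)
  nb ...##: next=.  (t=0,i=3, bit3=0)
  nb ...#.: next=#  (t=1,i=12, bit2=1)
  nb ....#: next=#  (t=2,i=9, bit1=1)
  nb .....: next=#  (t=5,i=11, bit0=1)
  bits 01000010001110100011101100010111 = 1111112471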